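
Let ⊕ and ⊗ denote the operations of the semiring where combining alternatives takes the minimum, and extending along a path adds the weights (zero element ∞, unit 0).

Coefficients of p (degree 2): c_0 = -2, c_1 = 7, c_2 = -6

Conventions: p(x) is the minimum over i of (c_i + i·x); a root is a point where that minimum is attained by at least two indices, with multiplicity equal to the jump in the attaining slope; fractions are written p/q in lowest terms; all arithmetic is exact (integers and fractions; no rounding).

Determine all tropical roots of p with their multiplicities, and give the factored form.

hull edge (i=0, c=-2) to (i=2, c=-6): slope -2, span 2
Factored form: p(x) = -6 ⊗ (x ⊕ 2) ⊗ (x ⊕ 2)
Answer: roots = 2 (mult 2)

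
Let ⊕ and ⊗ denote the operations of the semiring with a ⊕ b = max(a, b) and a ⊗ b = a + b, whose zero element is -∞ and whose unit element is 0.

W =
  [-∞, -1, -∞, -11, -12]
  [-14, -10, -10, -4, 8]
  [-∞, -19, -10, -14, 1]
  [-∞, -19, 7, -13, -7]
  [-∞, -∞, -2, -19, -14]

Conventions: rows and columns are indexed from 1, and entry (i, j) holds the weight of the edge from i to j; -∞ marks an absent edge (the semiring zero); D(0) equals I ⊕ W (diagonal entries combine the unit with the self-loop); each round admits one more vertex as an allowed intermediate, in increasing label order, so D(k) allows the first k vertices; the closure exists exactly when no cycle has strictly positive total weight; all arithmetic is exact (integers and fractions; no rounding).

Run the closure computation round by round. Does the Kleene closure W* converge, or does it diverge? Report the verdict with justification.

D(0):
  [0, -1, -∞, -11, -12]
  [-14, 0, -10, -4, 8]
  [-∞, -19, 0, -14, 1]
  [-∞, -19, 7, 0, -7]
  [-∞, -∞, -2, -19, 0]
D(1):
  [0, -1, -∞, -11, -12]
  [-14, 0, -10, -4, 8]
  [-∞, -19, 0, -14, 1]
  [-∞, -19, 7, 0, -7]
  [-∞, -∞, -2, -19, 0]
D(2):
  [0, -1, -11, -5, 7]
  [-14, 0, -10, -4, 8]
  [-33, -19, 0, -14, 1]
  [-33, -19, 7, 0, -7]
  [-∞, -∞, -2, -19, 0]
D(3):
  [0, -1, -11, -5, 7]
  [-14, 0, -10, -4, 8]
  [-33, -19, 0, -14, 1]
  [-26, -12, 7, 0, 8]
  [-35, -21, -2, -16, 0]
D(4):
  [0, -1, 2, -5, 7]
  [-14, 0, 3, -4, 8]
  [-33, -19, 0, -14, 1]
  [-26, -12, 7, 0, 8]
  [-35, -21, -2, -16, 0]
D(5):
  [0, -1, 5, -5, 7]
  [-14, 0, 6, -4, 8]
  [-33, -19, 0, -14, 1]
  [-26, -12, 7, 0, 8]
  [-35, -21, -2, -16, 0]
Key observation: every diagonal entry stays at the unit through all rounds, so no improving cycle exists.
Answer: CONVERGES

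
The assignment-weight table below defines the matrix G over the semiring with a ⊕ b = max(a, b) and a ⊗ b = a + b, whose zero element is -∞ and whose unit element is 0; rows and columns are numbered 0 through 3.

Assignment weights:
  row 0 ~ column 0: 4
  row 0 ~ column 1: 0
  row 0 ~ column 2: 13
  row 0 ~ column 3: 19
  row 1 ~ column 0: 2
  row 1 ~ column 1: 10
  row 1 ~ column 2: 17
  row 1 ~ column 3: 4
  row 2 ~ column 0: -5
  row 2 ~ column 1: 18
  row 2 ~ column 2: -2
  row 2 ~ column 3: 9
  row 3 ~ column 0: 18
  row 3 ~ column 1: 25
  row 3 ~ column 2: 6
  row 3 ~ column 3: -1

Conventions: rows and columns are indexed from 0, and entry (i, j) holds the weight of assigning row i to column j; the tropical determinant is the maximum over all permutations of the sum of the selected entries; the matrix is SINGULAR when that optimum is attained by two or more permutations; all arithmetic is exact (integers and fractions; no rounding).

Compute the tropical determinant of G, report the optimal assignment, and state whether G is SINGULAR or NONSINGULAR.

σ = (0, 1, 2, 3): 4 + 10 + (-2) + (-1) = 11
σ = (0, 1, 3, 2): 4 + 10 + 9 + 6 = 29
σ = (0, 2, 1, 3): 4 + 17 + 18 + (-1) = 38
σ = (0, 2, 3, 1): 4 + 17 + 9 + 25 = 55
σ = (0, 3, 1, 2): 4 + 4 + 18 + 6 = 32
σ = (0, 3, 2, 1): 4 + 4 + (-2) + 25 = 31
σ = (1, 0, 2, 3): 0 + 2 + (-2) + (-1) = -1
σ = (1, 0, 3, 2): 0 + 2 + 9 + 6 = 17
σ = (1, 2, 0, 3): 0 + 17 + (-5) + (-1) = 11
σ = (1, 2, 3, 0): 0 + 17 + 9 + 18 = 44
σ = (1, 3, 0, 2): 0 + 4 + (-5) + 6 = 5
σ = (1, 3, 2, 0): 0 + 4 + (-2) + 18 = 20
σ = (2, 0, 1, 3): 13 + 2 + 18 + (-1) = 32
σ = (2, 0, 3, 1): 13 + 2 + 9 + 25 = 49
σ = (2, 1, 0, 3): 13 + 10 + (-5) + (-1) = 17
σ = (2, 1, 3, 0): 13 + 10 + 9 + 18 = 50
σ = (2, 3, 0, 1): 13 + 4 + (-5) + 25 = 37
σ = (2, 3, 1, 0): 13 + 4 + 18 + 18 = 53
σ = (3, 0, 1, 2): 19 + 2 + 18 + 6 = 45
σ = (3, 0, 2, 1): 19 + 2 + (-2) + 25 = 44
σ = (3, 1, 0, 2): 19 + 10 + (-5) + 6 = 30
σ = (3, 1, 2, 0): 19 + 10 + (-2) + 18 = 45
σ = (3, 2, 0, 1): 19 + 17 + (-5) + 25 = 56
σ = (3, 2, 1, 0): 19 + 17 + 18 + 18 = 72
Optimal value attained by: σ = (3, 2, 1, 0).
Answer: det⊕(G) = 72; verdict: NONSINGULAR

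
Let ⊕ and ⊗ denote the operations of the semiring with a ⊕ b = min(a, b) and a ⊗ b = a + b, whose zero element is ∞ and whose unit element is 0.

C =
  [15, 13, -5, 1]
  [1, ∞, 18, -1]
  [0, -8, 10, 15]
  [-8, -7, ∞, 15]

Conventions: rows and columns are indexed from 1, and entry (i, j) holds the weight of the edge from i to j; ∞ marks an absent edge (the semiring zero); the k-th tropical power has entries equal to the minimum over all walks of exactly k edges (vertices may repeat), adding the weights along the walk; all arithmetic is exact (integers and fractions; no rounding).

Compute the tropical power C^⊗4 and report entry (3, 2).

C^⊗2:
  [-7, -13, 5, 10]
  [-9, -8, -4, 2]
  [-7, 2, -5, -9]
  [-6, 5, -13, -8]
C^⊗3:
  [-12, -3, -12, -14]
  [-7, -12, -14, -9]
  [-17, -16, -12, -6]
  [-16, -21, -11, -5]
C^⊗4:
  [-22, -21, -17, -11]
  [-17, -22, -12, -13]
  [-15, -20, -22, -17]
  [-20, -19, -21, -22]
Key observation: the optimum is the walk 3->2->1->3->2, with weight (-8) + 1 + (-5) + (-8) = -20.
Optimal value attained by: walk 3->2->1->3->2.
Answer: (C^⊗4)[3][2] = -20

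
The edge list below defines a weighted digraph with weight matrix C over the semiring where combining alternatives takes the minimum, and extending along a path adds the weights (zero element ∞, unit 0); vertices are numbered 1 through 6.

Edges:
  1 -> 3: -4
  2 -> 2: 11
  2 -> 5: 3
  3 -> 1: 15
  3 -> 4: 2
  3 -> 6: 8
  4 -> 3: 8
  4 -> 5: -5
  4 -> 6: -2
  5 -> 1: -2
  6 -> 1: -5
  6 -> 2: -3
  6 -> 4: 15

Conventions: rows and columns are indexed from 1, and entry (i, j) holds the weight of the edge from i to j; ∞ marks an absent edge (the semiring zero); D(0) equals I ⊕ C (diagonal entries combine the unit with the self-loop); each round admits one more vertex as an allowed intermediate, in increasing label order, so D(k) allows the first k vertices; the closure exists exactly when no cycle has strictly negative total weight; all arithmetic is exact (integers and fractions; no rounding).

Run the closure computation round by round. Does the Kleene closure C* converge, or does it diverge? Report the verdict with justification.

D(0):
  [0, ∞, -4, ∞, ∞, ∞]
  [∞, 0, ∞, ∞, 3, ∞]
  [15, ∞, 0, 2, ∞, 8]
  [∞, ∞, 8, 0, -5, -2]
  [-2, ∞, ∞, ∞, 0, ∞]
  [-5, -3, ∞, 15, ∞, 0]
D(1):
  [0, ∞, -4, ∞, ∞, ∞]
  [∞, 0, ∞, ∞, 3, ∞]
  [15, ∞, 0, 2, ∞, 8]
  [∞, ∞, 8, 0, -5, -2]
  [-2, ∞, -6, ∞, 0, ∞]
  [-5, -3, -9, 15, ∞, 0]
D(2):
  [0, ∞, -4, ∞, ∞, ∞]
  [∞, 0, ∞, ∞, 3, ∞]
  [15, ∞, 0, 2, ∞, 8]
  [∞, ∞, 8, 0, -5, -2]
  [-2, ∞, -6, ∞, 0, ∞]
  [-5, -3, -9, 15, 0, 0]
Detection: at round 3, diagonal entry (6, 6) turns strictly negative.
Key observation: the cycle 6->1->3->6 has total weight (-5) + (-4) + 8, which is strictly negative.
Answer: DIVERGES — negative cycle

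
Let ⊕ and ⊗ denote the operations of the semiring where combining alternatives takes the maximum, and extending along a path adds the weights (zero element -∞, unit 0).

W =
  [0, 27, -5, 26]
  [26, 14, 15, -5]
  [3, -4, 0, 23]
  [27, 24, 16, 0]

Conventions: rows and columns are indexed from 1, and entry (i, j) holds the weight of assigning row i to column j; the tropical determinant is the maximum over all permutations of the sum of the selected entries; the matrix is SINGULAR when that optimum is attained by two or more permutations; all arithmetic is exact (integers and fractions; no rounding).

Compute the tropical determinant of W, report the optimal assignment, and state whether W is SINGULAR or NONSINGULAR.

σ = (1, 2, 3, 4): 0 + 14 + 0 + 0 = 14
σ = (1, 2, 4, 3): 0 + 14 + 23 + 16 = 53
σ = (1, 3, 2, 4): 0 + 15 + (-4) + 0 = 11
σ = (1, 3, 4, 2): 0 + 15 + 23 + 24 = 62
σ = (1, 4, 2, 3): 0 + (-5) + (-4) + 16 = 7
σ = (1, 4, 3, 2): 0 + (-5) + 0 + 24 = 19
σ = (2, 1, 3, 4): 27 + 26 + 0 + 0 = 53
σ = (2, 1, 4, 3): 27 + 26 + 23 + 16 = 92
σ = (2, 3, 1, 4): 27 + 15 + 3 + 0 = 45
σ = (2, 3, 4, 1): 27 + 15 + 23 + 27 = 92
σ = (2, 4, 1, 3): 27 + (-5) + 3 + 16 = 41
σ = (2, 4, 3, 1): 27 + (-5) + 0 + 27 = 49
σ = (3, 1, 2, 4): (-5) + 26 + (-4) + 0 = 17
σ = (3, 1, 4, 2): (-5) + 26 + 23 + 24 = 68
σ = (3, 2, 1, 4): (-5) + 14 + 3 + 0 = 12
σ = (3, 2, 4, 1): (-5) + 14 + 23 + 27 = 59
σ = (3, 4, 1, 2): (-5) + (-5) + 3 + 24 = 17
σ = (3, 4, 2, 1): (-5) + (-5) + (-4) + 27 = 13
σ = (4, 1, 2, 3): 26 + 26 + (-4) + 16 = 64
σ = (4, 1, 3, 2): 26 + 26 + 0 + 24 = 76
σ = (4, 2, 1, 3): 26 + 14 + 3 + 16 = 59
σ = (4, 2, 3, 1): 26 + 14 + 0 + 27 = 67
σ = (4, 3, 1, 2): 26 + 15 + 3 + 24 = 68
σ = (4, 3, 2, 1): 26 + 15 + (-4) + 27 = 64
Optimal value attained by: σ = (2, 1, 4, 3).
Answer: det⊕(W) = 92; verdict: SINGULAR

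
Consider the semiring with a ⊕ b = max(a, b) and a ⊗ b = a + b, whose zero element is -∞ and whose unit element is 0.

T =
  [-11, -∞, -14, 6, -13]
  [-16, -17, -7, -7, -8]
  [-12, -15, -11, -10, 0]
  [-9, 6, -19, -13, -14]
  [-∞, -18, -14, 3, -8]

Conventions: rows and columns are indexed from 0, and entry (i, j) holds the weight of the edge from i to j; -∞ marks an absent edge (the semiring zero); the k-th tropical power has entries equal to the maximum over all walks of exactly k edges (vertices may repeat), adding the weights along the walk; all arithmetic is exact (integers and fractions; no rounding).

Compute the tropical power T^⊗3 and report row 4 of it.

T^⊗2:
  [-3, 12, -13, -5, -8]
  [-16, -1, -18, -5, -7]
  [-19, -4, -14, 3, -8]
  [-10, -7, -1, -1, -2]
  [-6, 9, -16, -5, -11]
T^⊗3:
  [-4, 1, 5, 5, 4]
  [-14, 1, -8, -4, -9]
  [-6, 9, -11, -5, -11]
  [-10, 5, -12, 1, -1]
  [-7, 1, 2, 2, 1]
Answer: row 4 of T^⊗3 = [-7, 1, 2, 2, 1]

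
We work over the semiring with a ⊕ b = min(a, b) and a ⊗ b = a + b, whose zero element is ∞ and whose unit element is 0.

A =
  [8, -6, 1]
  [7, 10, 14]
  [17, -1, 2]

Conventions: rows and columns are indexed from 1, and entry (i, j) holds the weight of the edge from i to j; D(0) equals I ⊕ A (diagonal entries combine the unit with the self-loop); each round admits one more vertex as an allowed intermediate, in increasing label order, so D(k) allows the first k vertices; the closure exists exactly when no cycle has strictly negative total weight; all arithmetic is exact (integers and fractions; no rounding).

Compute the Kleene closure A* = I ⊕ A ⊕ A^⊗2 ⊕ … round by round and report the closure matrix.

D(0):
  [0, -6, 1]
  [7, 0, 14]
  [17, -1, 0]
D(1):
  [0, -6, 1]
  [7, 0, 8]
  [17, -1, 0]
D(2):
  [0, -6, 1]
  [7, 0, 8]
  [6, -1, 0]
D(3):
  [0, -6, 1]
  [7, 0, 8]
  [6, -1, 0]
Answer: A* = [[0, -6, 1], [7, 0, 8], [6, -1, 0]]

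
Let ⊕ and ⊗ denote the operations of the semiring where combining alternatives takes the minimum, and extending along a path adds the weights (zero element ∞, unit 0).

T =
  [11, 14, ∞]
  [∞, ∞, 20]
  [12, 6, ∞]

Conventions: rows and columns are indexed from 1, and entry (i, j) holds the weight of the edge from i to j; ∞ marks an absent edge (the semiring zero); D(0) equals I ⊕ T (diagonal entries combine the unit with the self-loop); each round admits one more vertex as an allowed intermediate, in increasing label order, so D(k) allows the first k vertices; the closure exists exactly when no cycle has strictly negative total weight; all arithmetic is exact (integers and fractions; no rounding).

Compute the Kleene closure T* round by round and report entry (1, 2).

D(0):
  [0, 14, ∞]
  [∞, 0, 20]
  [12, 6, 0]
D(1):
  [0, 14, ∞]
  [∞, 0, 20]
  [12, 6, 0]
D(2):
  [0, 14, 34]
  [∞, 0, 20]
  [12, 6, 0]
D(3):
  [0, 14, 34]
  [32, 0, 20]
  [12, 6, 0]
Answer: T*[1][2] = 14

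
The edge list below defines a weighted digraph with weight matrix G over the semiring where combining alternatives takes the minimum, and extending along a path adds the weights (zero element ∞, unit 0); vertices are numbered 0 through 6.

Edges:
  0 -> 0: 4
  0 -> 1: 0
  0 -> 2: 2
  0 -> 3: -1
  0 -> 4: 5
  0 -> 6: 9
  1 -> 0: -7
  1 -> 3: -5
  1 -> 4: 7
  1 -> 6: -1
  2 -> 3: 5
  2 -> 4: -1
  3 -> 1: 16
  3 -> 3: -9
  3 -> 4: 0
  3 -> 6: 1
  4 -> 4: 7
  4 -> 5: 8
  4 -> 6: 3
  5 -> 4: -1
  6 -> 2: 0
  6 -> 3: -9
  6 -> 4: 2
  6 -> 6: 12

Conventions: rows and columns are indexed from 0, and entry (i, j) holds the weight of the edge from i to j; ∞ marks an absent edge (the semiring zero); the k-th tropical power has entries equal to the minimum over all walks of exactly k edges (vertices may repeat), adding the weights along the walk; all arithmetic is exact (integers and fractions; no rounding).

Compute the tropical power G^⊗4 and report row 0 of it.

G^⊗2:
  [-7, 4, 6, -10, -1, 13, -1]
  [-3, -7, -5, -14, -5, 15, -4]
  [∞, 21, ∞, -4, 5, 7, 2]
  [9, 7, 1, -18, -9, 8, -8]
  [∞, ∞, 3, -6, 5, 15, 10]
  [∞, ∞, ∞, ∞, 6, 7, 2]
  [∞, 7, 12, -18, -9, 10, -8]
G^⊗3:
  [-3, -7, -5, -19, -10, 7, -9]
  [-14, -3, -4, -23, -14, 3, -13]
  [14, 12, 2, -13, -4, 13, -3]
  [0, -2, -8, -27, -18, -1, -17]
  [∞, 10, 10, -15, -6, 13, -5]
  [∞, ∞, 2, -7, 4, 14, 9]
  [0, -2, -8, -27, -18, -1, -17]
G^⊗4:
  [-14, -3, -9, -28, -19, -2, -18]
  [-10, -14, -13, -32, -23, -6, -22]
  [5, 3, -3, -22, -13, 4, -12]
  [-9, -11, -17, -36, -27, -10, -26]
  [3, 1, -5, -24, -15, 2, -14]
  [∞, 9, 9, -16, -7, 12, -6]
  [-9, -11, -17, -36, -27, -10, -26]
Answer: row 0 of G^⊗4 = [-14, -3, -9, -28, -19, -2, -18]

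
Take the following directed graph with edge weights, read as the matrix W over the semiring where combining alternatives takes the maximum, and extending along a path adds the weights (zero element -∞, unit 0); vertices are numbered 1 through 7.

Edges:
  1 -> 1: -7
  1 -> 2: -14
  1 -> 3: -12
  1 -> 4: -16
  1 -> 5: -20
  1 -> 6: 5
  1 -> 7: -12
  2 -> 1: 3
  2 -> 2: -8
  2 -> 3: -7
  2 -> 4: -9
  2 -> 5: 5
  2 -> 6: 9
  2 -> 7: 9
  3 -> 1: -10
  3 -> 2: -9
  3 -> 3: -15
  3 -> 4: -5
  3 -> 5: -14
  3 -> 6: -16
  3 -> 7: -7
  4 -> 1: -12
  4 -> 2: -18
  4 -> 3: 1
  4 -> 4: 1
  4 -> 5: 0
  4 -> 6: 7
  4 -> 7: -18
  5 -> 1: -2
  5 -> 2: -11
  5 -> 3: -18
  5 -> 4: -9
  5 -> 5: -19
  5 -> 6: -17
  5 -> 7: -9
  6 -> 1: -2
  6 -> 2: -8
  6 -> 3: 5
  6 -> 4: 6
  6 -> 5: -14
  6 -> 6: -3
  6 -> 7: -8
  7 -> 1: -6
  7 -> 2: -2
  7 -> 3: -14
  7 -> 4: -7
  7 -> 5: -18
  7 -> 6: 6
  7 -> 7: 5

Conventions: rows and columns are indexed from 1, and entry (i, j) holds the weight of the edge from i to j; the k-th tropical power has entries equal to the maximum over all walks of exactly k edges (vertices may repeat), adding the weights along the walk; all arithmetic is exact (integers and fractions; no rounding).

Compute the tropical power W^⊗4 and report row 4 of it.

W^⊗2:
  [3, -3, 10, 11, -9, 2, -3]
  [7, 7, 14, 15, -3, 15, 14]
  [-6, -9, -4, -4, -4, 2, 0]
  [5, -1, 12, 13, 1, 8, -1]
  [-8, -11, -8, -8, -6, 3, -2]
  [-5, -4, 7, 7, 6, 13, 1]
  [4, 3, 11, 12, 3, 11, 10]
W^⊗3:
  [0, 1, 12, 12, 11, 18, 6]
  [13, 12, 20, 21, 15, 22, 19]
  [0, -2, 7, 8, -4, 6, 5]
  [6, 3, 14, 14, 13, 20, 8]
  [1, -4, 8, 9, -6, 4, 3]
  [11, 5, 18, 19, 7, 14, 6]
  [9, 8, 16, 17, 12, 19, 15]
W^⊗4:
  [16, 10, 23, 24, 12, 19, 11]
  [20, 17, 27, 28, 21, 28, 24]
  [4, 3, 11, 12, 8, 15, 10]
  [18, 12, 25, 26, 14, 21, 13]
  [2, 1, 10, 10, 9, 16, 8]
  [12, 9, 20, 20, 19, 26, 14]
  [17, 13, 24, 25, 17, 24, 20]
Answer: row 4 of W^⊗4 = [18, 12, 25, 26, 14, 21, 13]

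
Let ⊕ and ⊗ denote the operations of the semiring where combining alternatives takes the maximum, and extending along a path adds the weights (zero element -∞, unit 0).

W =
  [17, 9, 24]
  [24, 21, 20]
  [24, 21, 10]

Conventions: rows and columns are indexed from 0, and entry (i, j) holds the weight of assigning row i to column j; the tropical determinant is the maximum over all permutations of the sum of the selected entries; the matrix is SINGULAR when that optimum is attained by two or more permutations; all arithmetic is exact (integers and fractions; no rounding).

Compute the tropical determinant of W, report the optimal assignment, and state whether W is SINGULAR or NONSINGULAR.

σ = (0, 1, 2): 17 + 21 + 10 = 48
σ = (0, 2, 1): 17 + 20 + 21 = 58
σ = (1, 0, 2): 9 + 24 + 10 = 43
σ = (1, 2, 0): 9 + 20 + 24 = 53
σ = (2, 0, 1): 24 + 24 + 21 = 69
σ = (2, 1, 0): 24 + 21 + 24 = 69
Optimal value attained by: σ = (2, 0, 1).
Answer: det⊕(W) = 69; verdict: SINGULAR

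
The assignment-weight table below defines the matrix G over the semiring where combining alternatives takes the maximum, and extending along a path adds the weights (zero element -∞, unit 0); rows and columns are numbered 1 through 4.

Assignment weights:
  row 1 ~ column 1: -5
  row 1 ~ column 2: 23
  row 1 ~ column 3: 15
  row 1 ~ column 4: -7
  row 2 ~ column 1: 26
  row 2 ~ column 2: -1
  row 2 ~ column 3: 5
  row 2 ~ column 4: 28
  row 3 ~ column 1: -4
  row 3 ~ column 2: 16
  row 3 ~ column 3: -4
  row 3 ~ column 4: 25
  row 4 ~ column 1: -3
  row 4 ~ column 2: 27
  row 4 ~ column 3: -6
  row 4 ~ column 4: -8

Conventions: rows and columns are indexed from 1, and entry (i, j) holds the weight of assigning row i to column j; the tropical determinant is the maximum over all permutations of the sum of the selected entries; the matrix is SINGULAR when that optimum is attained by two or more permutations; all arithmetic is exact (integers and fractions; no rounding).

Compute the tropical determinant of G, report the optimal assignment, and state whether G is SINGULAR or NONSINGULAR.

σ = (1, 2, 3, 4): (-5) + (-1) + (-4) + (-8) = -18
σ = (1, 2, 4, 3): (-5) + (-1) + 25 + (-6) = 13
σ = (1, 3, 2, 4): (-5) + 5 + 16 + (-8) = 8
σ = (1, 3, 4, 2): (-5) + 5 + 25 + 27 = 52
σ = (1, 4, 2, 3): (-5) + 28 + 16 + (-6) = 33
σ = (1, 4, 3, 2): (-5) + 28 + (-4) + 27 = 46
σ = (2, 1, 3, 4): 23 + 26 + (-4) + (-8) = 37
σ = (2, 1, 4, 3): 23 + 26 + 25 + (-6) = 68
σ = (2, 3, 1, 4): 23 + 5 + (-4) + (-8) = 16
σ = (2, 3, 4, 1): 23 + 5 + 25 + (-3) = 50
σ = (2, 4, 1, 3): 23 + 28 + (-4) + (-6) = 41
σ = (2, 4, 3, 1): 23 + 28 + (-4) + (-3) = 44
σ = (3, 1, 2, 4): 15 + 26 + 16 + (-8) = 49
σ = (3, 1, 4, 2): 15 + 26 + 25 + 27 = 93
σ = (3, 2, 1, 4): 15 + (-1) + (-4) + (-8) = 2
σ = (3, 2, 4, 1): 15 + (-1) + 25 + (-3) = 36
σ = (3, 4, 1, 2): 15 + 28 + (-4) + 27 = 66
σ = (3, 4, 2, 1): 15 + 28 + 16 + (-3) = 56
σ = (4, 1, 2, 3): (-7) + 26 + 16 + (-6) = 29
σ = (4, 1, 3, 2): (-7) + 26 + (-4) + 27 = 42
σ = (4, 2, 1, 3): (-7) + (-1) + (-4) + (-6) = -18
σ = (4, 2, 3, 1): (-7) + (-1) + (-4) + (-3) = -15
σ = (4, 3, 1, 2): (-7) + 5 + (-4) + 27 = 21
σ = (4, 3, 2, 1): (-7) + 5 + 16 + (-3) = 11
Optimal value attained by: σ = (3, 1, 4, 2).
Answer: det⊕(G) = 93; verdict: NONSINGULAR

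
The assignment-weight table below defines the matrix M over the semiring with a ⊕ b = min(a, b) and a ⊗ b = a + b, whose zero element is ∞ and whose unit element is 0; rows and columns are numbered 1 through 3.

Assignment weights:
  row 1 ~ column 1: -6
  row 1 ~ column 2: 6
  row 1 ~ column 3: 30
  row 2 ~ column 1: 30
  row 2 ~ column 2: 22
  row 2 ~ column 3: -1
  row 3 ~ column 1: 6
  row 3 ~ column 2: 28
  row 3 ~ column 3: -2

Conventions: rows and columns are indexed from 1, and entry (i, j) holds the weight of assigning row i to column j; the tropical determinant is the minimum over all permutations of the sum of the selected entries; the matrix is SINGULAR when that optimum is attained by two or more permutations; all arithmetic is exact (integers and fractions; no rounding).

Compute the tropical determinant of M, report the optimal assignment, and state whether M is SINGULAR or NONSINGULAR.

σ = (1, 2, 3): (-6) + 22 + (-2) = 14
σ = (1, 3, 2): (-6) + (-1) + 28 = 21
σ = (2, 1, 3): 6 + 30 + (-2) = 34
σ = (2, 3, 1): 6 + (-1) + 6 = 11
σ = (3, 1, 2): 30 + 30 + 28 = 88
σ = (3, 2, 1): 30 + 22 + 6 = 58
Optimal value attained by: σ = (2, 3, 1).
Answer: det⊕(M) = 11; verdict: NONSINGULAR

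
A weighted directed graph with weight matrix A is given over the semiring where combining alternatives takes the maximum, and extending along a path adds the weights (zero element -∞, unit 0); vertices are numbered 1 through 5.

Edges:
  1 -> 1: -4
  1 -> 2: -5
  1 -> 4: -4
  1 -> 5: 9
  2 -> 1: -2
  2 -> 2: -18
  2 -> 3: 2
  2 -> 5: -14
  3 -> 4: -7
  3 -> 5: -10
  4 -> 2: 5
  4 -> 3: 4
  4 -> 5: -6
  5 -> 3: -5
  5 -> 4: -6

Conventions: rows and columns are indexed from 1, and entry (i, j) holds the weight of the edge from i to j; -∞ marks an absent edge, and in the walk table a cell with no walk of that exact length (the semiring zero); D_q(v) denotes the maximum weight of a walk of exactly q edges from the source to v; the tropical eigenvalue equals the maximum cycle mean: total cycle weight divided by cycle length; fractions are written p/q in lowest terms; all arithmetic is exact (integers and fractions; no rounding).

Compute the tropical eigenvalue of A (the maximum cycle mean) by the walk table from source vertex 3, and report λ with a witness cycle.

q=0: [-∞, -∞, 0, -∞, -∞]
q=1: [-∞, -∞, -∞, -7, -10]
q=2: [-∞, -2, -3, -16, -13]
q=3: [-4, -11, 0, -10, -13]
q=4: [-8, -5, -6, -7, 5]
q=5: [-7, -2, 0, -1, 1]
Optimal cycle mean attained by: cycle 1->5->4->2->1, total 9 + (-6) + 5 + (-2), length 4.
Answer: λ = 3/2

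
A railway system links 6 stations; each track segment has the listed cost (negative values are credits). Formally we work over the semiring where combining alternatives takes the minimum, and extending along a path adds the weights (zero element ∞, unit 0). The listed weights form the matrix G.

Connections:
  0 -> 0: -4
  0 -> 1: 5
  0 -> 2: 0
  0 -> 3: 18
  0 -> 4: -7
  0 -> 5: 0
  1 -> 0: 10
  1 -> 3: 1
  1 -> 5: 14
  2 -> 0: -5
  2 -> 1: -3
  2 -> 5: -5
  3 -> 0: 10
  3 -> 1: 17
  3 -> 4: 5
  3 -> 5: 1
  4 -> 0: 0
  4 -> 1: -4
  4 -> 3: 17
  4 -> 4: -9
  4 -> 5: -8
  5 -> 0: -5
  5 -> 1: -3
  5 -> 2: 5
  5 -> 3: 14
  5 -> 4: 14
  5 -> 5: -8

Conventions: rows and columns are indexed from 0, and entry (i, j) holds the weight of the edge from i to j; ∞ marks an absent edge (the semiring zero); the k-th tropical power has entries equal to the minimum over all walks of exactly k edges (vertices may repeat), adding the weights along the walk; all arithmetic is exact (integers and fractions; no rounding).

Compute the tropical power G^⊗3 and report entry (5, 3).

G^⊗2:
  [-8, -11, -4, 6, -16, -15]
  [6, 11, 10, 28, 3, 2]
  [-10, -8, -5, -2, -12, -13]
  [-4, -2, 6, 15, -4, -7]
  [-13, -13, -3, -3, -18, -17]
  [-13, -11, -5, -2, -12, -16]
G^⊗3:
  [-20, -20, -10, -10, -25, -24]
  [-3, -1, 6, 12, -6, -6]
  [-18, -16, -10, -7, -21, -21]
  [-12, -10, -4, -1, -13, -15]
  [-22, -22, -13, -12, -27, -26]
  [-21, -19, -13, -10, -21, -24]
Key observation: the optimum is the walk 5->5->1->3, with weight (-8) + (-3) + 1 = -10.
Optimal value attained by: walk 5->5->1->3.
Answer: (G^⊗3)[5][3] = -10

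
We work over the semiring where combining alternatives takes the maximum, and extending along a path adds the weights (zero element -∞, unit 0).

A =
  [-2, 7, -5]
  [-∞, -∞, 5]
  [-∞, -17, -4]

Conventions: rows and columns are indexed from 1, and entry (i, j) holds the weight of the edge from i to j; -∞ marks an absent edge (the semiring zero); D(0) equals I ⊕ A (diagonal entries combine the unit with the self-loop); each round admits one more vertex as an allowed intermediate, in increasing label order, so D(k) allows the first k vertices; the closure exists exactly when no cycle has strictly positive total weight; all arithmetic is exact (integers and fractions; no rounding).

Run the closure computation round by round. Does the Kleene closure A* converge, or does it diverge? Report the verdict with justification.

D(0):
  [0, 7, -5]
  [-∞, 0, 5]
  [-∞, -17, 0]
D(1):
  [0, 7, -5]
  [-∞, 0, 5]
  [-∞, -17, 0]
D(2):
  [0, 7, 12]
  [-∞, 0, 5]
  [-∞, -17, 0]
D(3):
  [0, 7, 12]
  [-∞, 0, 5]
  [-∞, -17, 0]
Key observation: every diagonal entry stays at the unit through all rounds, so no improving cycle exists.
Answer: CONVERGES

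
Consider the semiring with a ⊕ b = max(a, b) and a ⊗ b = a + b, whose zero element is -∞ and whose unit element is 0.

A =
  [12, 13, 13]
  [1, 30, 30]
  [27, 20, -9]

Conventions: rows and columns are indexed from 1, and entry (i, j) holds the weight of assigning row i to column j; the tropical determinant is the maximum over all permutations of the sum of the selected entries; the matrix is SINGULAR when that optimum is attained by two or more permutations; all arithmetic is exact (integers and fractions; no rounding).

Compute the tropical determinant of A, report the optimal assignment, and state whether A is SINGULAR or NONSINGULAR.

σ = (1, 2, 3): 12 + 30 + (-9) = 33
σ = (1, 3, 2): 12 + 30 + 20 = 62
σ = (2, 1, 3): 13 + 1 + (-9) = 5
σ = (2, 3, 1): 13 + 30 + 27 = 70
σ = (3, 1, 2): 13 + 1 + 20 = 34
σ = (3, 2, 1): 13 + 30 + 27 = 70
Optimal value attained by: σ = (2, 3, 1).
Answer: det⊕(A) = 70; verdict: SINGULAR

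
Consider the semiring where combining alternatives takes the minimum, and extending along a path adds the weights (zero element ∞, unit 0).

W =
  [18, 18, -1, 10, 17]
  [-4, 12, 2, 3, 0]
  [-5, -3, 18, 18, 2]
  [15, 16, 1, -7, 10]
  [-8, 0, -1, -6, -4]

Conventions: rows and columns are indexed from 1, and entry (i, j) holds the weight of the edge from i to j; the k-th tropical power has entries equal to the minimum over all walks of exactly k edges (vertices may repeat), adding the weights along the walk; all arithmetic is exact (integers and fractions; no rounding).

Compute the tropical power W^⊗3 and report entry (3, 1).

W^⊗2:
  [-6, -4, 11, 3, 1]
  [-8, -1, -5, -6, -4]
  [-7, 2, -6, -4, -3]
  [-4, -2, -6, -14, 3]
  [-12, -4, -9, -13, -8]
W^⊗3:
  [-8, 1, -7, -5, -4]
  [-12, -8, -9, -13, -8]
  [-11, -9, -8, -11, -7]
  [-11, -9, -13, -21, -4]
  [-16, -12, -13, -20, -12]
Key observation: the optimum is the walk 3->1->3->1, with weight (-5) + (-1) + (-5) = -11.
Optimal value attained by: walk 3->1->3->1.
Answer: (W^⊗3)[3][1] = -11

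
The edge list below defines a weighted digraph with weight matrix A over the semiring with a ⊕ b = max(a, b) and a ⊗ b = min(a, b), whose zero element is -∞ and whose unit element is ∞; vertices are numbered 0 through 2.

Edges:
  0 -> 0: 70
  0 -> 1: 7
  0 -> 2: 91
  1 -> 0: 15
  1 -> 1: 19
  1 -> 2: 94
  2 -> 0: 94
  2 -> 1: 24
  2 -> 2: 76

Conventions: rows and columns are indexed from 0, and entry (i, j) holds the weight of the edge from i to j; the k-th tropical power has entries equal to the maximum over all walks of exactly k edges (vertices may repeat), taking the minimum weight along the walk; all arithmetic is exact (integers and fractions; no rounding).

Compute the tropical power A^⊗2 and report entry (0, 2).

A^⊗2:
  [91, 24, 76]
  [94, 24, 76]
  [76, 24, 91]
Key observation: the optimum is the walk 0->2->2, with weight 91 min 76 = 76.
Optimal value attained by: walk 0->2->2.
Answer: (A^⊗2)[0][2] = 76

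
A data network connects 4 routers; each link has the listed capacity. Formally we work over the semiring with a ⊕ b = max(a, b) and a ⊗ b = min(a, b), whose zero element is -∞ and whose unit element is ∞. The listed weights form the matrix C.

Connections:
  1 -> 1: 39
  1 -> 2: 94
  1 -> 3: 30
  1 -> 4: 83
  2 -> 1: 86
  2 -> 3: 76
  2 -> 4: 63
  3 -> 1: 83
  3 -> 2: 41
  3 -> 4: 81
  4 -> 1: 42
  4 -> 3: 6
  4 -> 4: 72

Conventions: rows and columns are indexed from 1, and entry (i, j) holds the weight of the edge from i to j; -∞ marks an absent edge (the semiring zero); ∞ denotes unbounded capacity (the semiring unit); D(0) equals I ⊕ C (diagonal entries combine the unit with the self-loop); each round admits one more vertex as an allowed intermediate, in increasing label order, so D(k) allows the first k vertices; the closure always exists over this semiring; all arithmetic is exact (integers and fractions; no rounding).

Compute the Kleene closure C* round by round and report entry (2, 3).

D(0):
  [∞, 94, 30, 83]
  [86, ∞, 76, 63]
  [83, 41, ∞, 81]
  [42, -∞, 6, ∞]
D(1):
  [∞, 94, 30, 83]
  [86, ∞, 76, 83]
  [83, 83, ∞, 83]
  [42, 42, 30, ∞]
D(2):
  [∞, 94, 76, 83]
  [86, ∞, 76, 83]
  [83, 83, ∞, 83]
  [42, 42, 42, ∞]
D(3):
  [∞, 94, 76, 83]
  [86, ∞, 76, 83]
  [83, 83, ∞, 83]
  [42, 42, 42, ∞]
D(4):
  [∞, 94, 76, 83]
  [86, ∞, 76, 83]
  [83, 83, ∞, 83]
  [42, 42, 42, ∞]
Answer: C*[2][3] = 76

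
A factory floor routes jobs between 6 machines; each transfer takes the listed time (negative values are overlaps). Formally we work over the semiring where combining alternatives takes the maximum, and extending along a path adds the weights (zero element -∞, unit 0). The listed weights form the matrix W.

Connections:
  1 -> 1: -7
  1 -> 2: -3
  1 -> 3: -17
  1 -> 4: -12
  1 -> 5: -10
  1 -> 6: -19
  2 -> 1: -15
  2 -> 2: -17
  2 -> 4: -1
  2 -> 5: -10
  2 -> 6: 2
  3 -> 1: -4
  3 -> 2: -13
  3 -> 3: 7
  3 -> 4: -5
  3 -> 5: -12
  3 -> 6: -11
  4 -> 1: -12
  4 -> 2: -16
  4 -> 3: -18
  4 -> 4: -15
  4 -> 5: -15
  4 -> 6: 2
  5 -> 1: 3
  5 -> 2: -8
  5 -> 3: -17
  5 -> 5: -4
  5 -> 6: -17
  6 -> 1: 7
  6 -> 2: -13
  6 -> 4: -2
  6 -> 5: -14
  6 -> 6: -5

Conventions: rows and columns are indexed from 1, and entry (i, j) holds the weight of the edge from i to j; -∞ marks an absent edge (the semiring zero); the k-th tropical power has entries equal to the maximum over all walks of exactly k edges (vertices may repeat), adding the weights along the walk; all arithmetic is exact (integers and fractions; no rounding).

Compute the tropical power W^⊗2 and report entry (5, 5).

W^⊗2:
  [-7, -10, -10, -4, -13, -1]
  [9, -11, -19, 0, -12, 1]
  [3, -6, 14, 2, -5, -3]
  [9, -11, -11, 0, -12, -3]
  [-1, 0, -10, -9, -7, -6]
  [2, 4, -10, -5, -3, 0]
Key observation: the optimum is the walk 5->1->5, with weight 3 + (-10) = -7.
Optimal value attained by: walk 5->1->5.
Answer: (W^⊗2)[5][5] = -7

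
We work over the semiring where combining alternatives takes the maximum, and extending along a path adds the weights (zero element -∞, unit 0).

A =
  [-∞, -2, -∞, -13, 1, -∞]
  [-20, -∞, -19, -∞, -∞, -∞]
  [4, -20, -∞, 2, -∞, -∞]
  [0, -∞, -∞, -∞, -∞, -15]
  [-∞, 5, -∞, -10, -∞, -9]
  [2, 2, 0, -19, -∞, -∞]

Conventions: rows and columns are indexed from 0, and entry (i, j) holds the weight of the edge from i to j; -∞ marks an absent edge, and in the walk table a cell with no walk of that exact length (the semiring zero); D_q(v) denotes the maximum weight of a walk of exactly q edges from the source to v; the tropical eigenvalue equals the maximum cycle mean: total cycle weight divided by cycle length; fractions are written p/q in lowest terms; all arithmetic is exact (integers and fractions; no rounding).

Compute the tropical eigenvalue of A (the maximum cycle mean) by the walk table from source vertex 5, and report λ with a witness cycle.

q=0: [-∞, -∞, -∞, -∞, -∞, 0]
q=1: [2, 2, 0, -19, -∞, -∞]
q=2: [4, 0, -17, 2, 3, -34]
q=3: [2, 8, -19, -7, 5, -6]
q=4: [-4, 10, -6, -5, 3, -4]
q=5: [-2, 8, -4, -4, -3, -6]
q=6: [0, 2, -6, -2, -1, -12]
Optimal cycle mean attained by: cycle 0->4->5->2->0, total 1 + (-9) + 0 + 4, length 4.
Answer: λ = -1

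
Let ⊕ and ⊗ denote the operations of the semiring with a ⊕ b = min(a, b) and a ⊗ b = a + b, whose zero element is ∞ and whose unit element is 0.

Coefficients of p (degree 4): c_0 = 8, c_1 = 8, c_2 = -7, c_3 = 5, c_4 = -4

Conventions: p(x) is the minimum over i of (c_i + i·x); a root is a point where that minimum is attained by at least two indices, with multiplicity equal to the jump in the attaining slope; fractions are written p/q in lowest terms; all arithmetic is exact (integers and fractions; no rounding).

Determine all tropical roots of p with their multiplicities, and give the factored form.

hull edge (i=0, c=8) to (i=2, c=-7): slope -15/2, span 2
hull edge (i=2, c=-7) to (i=4, c=-4): slope 3/2, span 2
Factored form: p(x) = -4 ⊗ (x ⊕ (-3/2)) ⊗ (x ⊕ (-3/2)) ⊗ (x ⊕ 15/2) ⊗ (x ⊕ 15/2)
Answer: roots = -3/2 (mult 2), 15/2 (mult 2)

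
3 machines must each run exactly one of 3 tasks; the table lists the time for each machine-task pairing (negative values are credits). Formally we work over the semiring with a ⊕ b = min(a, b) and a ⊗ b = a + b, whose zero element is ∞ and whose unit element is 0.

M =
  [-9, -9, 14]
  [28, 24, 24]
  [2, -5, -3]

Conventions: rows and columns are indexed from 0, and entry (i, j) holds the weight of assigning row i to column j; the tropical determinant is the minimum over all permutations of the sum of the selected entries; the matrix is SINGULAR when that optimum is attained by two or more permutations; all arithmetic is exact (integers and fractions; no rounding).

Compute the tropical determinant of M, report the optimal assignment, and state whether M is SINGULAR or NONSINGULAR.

σ = (0, 1, 2): (-9) + 24 + (-3) = 12
σ = (0, 2, 1): (-9) + 24 + (-5) = 10
σ = (1, 0, 2): (-9) + 28 + (-3) = 16
σ = (1, 2, 0): (-9) + 24 + 2 = 17
σ = (2, 0, 1): 14 + 28 + (-5) = 37
σ = (2, 1, 0): 14 + 24 + 2 = 40
Optimal value attained by: σ = (0, 2, 1).
Answer: det⊕(M) = 10; verdict: NONSINGULAR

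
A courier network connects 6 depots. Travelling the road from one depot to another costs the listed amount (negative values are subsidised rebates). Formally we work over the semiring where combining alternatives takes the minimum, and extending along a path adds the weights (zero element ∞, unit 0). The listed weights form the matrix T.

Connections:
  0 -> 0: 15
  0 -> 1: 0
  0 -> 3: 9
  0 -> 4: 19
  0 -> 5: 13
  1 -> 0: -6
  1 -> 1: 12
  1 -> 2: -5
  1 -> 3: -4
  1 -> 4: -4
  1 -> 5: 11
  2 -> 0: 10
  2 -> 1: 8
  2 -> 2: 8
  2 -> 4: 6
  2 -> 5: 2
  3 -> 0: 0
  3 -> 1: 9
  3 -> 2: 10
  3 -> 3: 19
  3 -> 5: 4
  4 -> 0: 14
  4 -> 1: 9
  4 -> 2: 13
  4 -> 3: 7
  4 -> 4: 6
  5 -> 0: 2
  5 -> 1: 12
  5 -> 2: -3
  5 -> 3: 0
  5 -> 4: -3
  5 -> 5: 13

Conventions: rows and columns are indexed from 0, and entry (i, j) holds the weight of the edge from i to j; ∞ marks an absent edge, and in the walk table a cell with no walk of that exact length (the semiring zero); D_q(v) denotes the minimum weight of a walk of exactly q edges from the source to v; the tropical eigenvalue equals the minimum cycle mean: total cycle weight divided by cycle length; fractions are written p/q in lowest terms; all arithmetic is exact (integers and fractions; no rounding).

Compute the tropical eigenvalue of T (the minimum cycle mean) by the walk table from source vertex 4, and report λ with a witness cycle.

q=0: [∞, ∞, ∞, ∞, 0, ∞]
q=1: [14, 9, 13, 7, 6, ∞]
q=2: [3, 14, 4, 5, 5, 11]
q=3: [5, 3, 8, 10, 8, 6]
q=4: [-3, 5, -2, -1, -1, 10]
q=5: [-1, -3, 0, 1, 1, 0]
q=6: [-9, -1, -8, -7, -7, 2]
Optimal cycle mean attained by: cycle 0->1->0, total 0 + (-6), length 2.
Answer: λ = -3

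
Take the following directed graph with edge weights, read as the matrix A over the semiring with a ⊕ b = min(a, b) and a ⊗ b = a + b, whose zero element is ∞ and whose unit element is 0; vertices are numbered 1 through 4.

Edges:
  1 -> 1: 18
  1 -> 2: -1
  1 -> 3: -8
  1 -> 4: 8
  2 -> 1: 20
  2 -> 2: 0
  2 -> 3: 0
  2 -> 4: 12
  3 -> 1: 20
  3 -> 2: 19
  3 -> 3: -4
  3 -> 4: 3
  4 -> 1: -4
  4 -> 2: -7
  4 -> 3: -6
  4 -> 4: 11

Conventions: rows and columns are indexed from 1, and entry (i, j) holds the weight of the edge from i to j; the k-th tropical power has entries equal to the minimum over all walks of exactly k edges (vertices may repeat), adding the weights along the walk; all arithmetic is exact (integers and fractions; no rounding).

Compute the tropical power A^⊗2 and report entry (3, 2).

A^⊗2:
  [4, -1, -12, -5]
  [8, 0, -4, 3]
  [-1, -4, -8, -1]
  [7, -7, -12, -3]
Key observation: the optimum is the walk 3->4->2, with weight 3 + (-7) = -4.
Optimal value attained by: walk 3->4->2.
Answer: (A^⊗2)[3][2] = -4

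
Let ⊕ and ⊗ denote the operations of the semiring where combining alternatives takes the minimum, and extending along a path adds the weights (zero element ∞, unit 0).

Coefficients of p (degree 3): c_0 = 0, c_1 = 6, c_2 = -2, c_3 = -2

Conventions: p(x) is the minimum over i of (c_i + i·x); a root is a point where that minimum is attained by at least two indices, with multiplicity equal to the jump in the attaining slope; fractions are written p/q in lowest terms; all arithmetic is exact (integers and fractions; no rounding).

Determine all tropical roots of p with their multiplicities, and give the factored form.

hull edge (i=0, c=0) to (i=2, c=-2): slope -1, span 2
hull edge (i=2, c=-2) to (i=3, c=-2): slope 0, span 1
Factored form: p(x) = -2 ⊗ (x ⊕ 0) ⊗ (x ⊕ 1) ⊗ (x ⊕ 1)
Answer: roots = 0 (mult 1), 1 (mult 2)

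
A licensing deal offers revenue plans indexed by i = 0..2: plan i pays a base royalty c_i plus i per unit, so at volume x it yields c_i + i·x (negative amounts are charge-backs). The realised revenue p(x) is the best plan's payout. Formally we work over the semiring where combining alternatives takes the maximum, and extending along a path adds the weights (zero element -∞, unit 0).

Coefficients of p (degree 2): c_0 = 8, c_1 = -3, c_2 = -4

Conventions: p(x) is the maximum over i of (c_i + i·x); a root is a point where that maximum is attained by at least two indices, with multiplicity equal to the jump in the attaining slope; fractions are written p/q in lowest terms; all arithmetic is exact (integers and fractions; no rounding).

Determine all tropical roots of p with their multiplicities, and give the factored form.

hull edge (i=0, c=8) to (i=2, c=-4): slope -6, span 2
Factored form: p(x) = -4 ⊗ (x ⊕ 6) ⊗ (x ⊕ 6)
Answer: roots = 6 (mult 2)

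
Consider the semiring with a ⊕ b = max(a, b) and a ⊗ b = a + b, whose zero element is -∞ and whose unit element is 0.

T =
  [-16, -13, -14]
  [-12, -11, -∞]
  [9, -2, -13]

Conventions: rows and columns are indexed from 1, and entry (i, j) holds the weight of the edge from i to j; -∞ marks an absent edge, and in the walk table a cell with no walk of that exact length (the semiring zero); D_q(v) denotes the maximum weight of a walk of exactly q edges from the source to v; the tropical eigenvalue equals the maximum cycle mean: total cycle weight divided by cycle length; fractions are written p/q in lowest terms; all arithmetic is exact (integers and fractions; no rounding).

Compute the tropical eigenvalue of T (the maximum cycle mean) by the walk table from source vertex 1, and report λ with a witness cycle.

q=0: [0, -∞, -∞]
q=1: [-16, -13, -14]
q=2: [-5, -16, -27]
q=3: [-18, -18, -19]
Optimal cycle mean attained by: cycle 1->3->1, total (-14) + 9, length 2.
Answer: λ = -5/2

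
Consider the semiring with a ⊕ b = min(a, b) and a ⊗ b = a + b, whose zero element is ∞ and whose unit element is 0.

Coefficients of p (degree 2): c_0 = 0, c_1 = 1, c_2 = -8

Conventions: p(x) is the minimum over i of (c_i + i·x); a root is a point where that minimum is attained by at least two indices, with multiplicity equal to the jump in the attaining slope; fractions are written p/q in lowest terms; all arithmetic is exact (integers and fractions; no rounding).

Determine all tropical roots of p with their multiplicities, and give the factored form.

hull edge (i=0, c=0) to (i=2, c=-8): slope -4, span 2
Factored form: p(x) = -8 ⊗ (x ⊕ 4) ⊗ (x ⊕ 4)
Answer: roots = 4 (mult 2)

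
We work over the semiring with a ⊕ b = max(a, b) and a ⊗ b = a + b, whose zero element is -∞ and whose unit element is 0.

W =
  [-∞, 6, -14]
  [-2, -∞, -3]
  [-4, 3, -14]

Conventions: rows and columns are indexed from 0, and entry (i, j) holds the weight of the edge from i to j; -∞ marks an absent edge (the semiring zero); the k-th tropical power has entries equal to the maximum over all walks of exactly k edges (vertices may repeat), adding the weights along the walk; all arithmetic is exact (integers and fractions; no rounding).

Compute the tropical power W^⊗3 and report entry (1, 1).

W^⊗2:
  [4, -11, 3]
  [-7, 4, -16]
  [1, 2, 0]
W^⊗3:
  [-1, 10, -10]
  [2, -1, 1]
  [0, 7, -1]
Key observation: the optimum is the walk 1->2->0->1, with weight (-3) + (-4) + 6 = -1.
Optimal value attained by: walk 1->2->0->1.
Answer: (W^⊗3)[1][1] = -1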